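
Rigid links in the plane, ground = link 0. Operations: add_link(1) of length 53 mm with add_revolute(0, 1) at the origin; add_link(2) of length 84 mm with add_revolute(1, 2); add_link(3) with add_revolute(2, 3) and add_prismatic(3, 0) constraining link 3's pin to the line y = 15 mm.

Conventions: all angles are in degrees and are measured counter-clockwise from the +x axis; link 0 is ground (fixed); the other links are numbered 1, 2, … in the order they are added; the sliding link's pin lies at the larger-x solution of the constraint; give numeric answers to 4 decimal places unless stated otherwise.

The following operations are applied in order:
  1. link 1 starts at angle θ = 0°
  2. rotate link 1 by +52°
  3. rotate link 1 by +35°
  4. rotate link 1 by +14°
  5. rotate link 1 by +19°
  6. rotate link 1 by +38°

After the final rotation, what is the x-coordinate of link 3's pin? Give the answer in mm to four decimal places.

geometry: r = 53 mm, L = 84 mm, e = 15 mm; θ starts at 0°
rotate link 1 by +52°: θ ← 0° +52° = 52°
rotate link 1 by +35°: θ ← 52° +35° = 87°
rotate link 1 by +14°: θ ← 87° +14° = 101°
rotate link 1 by +19°: θ ← 101° +19° = 120°
rotate link 1 by +38°: θ ← 120° +38° = 158°
crank pin P = (r cos θ, r sin θ) = (-49.140744, 19.854149)
h = r sin θ − e = 19.854149 − 15 = 4.854149
x = r cos θ + √(L² − h²) = -49.140744 + 83.859628 = 34.718884

34.7189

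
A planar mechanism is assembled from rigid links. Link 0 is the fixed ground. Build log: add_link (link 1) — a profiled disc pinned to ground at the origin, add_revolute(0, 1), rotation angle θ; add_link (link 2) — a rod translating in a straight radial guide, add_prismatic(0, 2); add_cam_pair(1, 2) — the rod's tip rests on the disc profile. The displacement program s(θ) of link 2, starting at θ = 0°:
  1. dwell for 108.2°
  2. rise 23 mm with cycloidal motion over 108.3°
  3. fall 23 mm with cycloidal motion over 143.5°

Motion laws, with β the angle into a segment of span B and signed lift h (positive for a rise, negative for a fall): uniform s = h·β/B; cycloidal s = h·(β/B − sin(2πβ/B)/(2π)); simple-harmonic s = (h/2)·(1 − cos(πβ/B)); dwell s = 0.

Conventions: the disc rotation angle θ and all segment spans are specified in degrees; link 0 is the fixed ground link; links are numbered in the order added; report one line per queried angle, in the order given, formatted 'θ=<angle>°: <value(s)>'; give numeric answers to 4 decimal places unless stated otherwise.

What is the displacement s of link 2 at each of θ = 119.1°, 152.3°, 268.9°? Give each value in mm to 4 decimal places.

seg 1 [0°–108.2°] dwell: s stays 0.0000
seg 2 [108.2°–216.5°] cycloidal, h=23: θ=119.1° here. β=10.9, B=108.3. 23·(0.1006 − sin(2π·0.1006)/(2π)) = 0.1512 → s = 0.1512
seg 2 [108.2°–216.5°] cycloidal, h=23: θ=152.3° here. β=44.1, B=108.3. 23·(0.4072 − sin(2π·0.4072)/(2π)) = 7.3502 → s = 7.3502
seg 2 [108.2°–216.5°] cycloidal, h=23: full span → s += 23 → s = 23.0000
seg 3 [216.5°–360°] cycloidal, h=-23: θ=268.9° here. β=52.4, B=143.5. -23·(0.3652 − sin(2π·0.3652)/(2π)) = -5.6552 → s = 17.3448

θ=119.1°: 0.1512
θ=152.3°: 7.3502
θ=268.9°: 17.3448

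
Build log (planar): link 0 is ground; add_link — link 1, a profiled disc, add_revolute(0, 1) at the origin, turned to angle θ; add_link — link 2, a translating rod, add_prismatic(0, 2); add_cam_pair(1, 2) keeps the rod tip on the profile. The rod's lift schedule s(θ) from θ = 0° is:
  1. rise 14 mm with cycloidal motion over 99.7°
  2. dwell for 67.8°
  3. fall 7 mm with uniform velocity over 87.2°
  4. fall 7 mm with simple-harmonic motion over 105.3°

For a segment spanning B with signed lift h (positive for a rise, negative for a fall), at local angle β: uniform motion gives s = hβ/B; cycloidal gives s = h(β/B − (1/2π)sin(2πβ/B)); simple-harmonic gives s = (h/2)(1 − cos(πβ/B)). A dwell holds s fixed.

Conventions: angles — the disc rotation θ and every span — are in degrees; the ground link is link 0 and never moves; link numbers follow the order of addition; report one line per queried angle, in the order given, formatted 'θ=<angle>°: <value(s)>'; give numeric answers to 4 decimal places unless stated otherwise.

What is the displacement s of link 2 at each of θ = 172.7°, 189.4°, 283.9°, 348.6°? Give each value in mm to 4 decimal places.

seg 1 [0°–99.7°] cycloidal, h=14: full span → s += 14 → s = 14.0000
seg 2 [99.7°–167.5°] dwell: s stays 14.0000
seg 3 [167.5°–254.7°] uniform, h=-7: θ=172.7° here. β=5.2, B=87.2. -7·5.2/87.2 = -0.4174 → s = 13.5826
seg 3 [167.5°–254.7°] uniform, h=-7: θ=189.4° here. β=21.9, B=87.2. -7·21.9/87.2 = -1.7580 → s = 12.2420
seg 3 [167.5°–254.7°] uniform, h=-7: full span → s += -7 → s = 7.0000
seg 4 [254.7°–360°] simple-harmonic, h=-7: θ=283.9° here. β=29.2, B=105.3. -7/2·(1 − cos(π·0.2773)) = -1.2462 → s = 5.7538
seg 4 [254.7°–360°] simple-harmonic, h=-7: θ=348.6° here. β=93.9, B=105.3. -7/2·(1 − cos(π·0.8917)) = -6.7995 → s = 0.2005

θ=172.7°: 13.5826
θ=189.4°: 12.2420
θ=283.9°: 5.7538
θ=348.6°: 0.2005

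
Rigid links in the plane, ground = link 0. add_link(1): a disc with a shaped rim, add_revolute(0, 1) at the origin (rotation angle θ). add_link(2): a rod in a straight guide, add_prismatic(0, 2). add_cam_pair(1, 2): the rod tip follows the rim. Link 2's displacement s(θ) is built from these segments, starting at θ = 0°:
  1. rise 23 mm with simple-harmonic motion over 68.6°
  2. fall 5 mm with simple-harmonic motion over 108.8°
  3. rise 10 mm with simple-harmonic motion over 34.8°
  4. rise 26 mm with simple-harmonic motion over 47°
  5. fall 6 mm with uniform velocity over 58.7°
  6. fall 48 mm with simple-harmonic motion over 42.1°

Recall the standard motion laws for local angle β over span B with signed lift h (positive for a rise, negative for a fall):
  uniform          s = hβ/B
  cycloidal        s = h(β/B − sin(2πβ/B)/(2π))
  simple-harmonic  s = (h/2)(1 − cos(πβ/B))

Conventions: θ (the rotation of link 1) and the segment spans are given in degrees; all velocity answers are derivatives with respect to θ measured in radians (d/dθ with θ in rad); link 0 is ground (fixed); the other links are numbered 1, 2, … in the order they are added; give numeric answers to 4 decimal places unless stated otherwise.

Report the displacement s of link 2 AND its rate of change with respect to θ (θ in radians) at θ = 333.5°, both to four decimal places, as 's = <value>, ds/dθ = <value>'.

segment 1 (0° to 68.6°, simple-harmonic, h = 23) is passed completely: s = 0.0000 + (23) = 23.0000
segment 2 (68.6° to 177.4°, simple-harmonic, h = -5) is passed completely: s = 23.0000 + (-5) = 18.0000
segment 3 (177.4° to 212.2°, simple-harmonic, h = 10) is passed completely: s = 18.0000 + (10) = 28.0000
segment 4 (212.2° to 259.2°, simple-harmonic, h = 26) is passed completely: s = 28.0000 + (26) = 54.0000
segment 5 (259.2° to 317.9°, uniform, h = -6) is passed completely: s = 54.0000 + (-6) = 48.0000
θ = 333.5° falls in segment 6 (317.9° to 360°, simple-harmonic, h = -48): β = 333.5 − 317.9 = 15.6°, B = 42.1°; Δs = -48/2·(1 − cos(π·0.3705)) = -14.5063; s = 48.0000 − 14.5063 = 33.4937
velocity in seg [317.9°–360°] (simple-harmonic), θ in radians: β = 15.6° = 0.2723 rad, B = 42.1° = 0.7348 rad; ds/dθ = (πh/(2B)) sin(πβ/B) = (π·(-48)/(2·0.7348)) sin(π·0.3705) = -94.243201 mm/rad

s = 33.4937, ds/dθ = -94.2432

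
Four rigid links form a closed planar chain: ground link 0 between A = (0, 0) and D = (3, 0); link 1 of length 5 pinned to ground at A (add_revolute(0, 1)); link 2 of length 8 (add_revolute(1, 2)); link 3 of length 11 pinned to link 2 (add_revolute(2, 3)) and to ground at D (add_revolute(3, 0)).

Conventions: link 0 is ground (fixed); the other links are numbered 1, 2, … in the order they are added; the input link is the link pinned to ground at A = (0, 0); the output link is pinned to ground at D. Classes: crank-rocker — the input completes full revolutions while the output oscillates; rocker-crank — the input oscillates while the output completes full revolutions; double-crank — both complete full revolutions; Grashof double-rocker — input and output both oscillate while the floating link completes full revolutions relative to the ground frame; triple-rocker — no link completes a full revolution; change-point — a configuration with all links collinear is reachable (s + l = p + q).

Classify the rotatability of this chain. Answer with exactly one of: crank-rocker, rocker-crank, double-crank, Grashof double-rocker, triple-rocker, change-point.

lengths: ground=3, input=5, coupler=8, output=11
sorted: s=3 (shortest), l=11 (longest), p+q=13
s + l = 14 vs p + q = 13
s + l > p + q → non-Grashof → no link fully rotates → triple-rocker

triple-rocker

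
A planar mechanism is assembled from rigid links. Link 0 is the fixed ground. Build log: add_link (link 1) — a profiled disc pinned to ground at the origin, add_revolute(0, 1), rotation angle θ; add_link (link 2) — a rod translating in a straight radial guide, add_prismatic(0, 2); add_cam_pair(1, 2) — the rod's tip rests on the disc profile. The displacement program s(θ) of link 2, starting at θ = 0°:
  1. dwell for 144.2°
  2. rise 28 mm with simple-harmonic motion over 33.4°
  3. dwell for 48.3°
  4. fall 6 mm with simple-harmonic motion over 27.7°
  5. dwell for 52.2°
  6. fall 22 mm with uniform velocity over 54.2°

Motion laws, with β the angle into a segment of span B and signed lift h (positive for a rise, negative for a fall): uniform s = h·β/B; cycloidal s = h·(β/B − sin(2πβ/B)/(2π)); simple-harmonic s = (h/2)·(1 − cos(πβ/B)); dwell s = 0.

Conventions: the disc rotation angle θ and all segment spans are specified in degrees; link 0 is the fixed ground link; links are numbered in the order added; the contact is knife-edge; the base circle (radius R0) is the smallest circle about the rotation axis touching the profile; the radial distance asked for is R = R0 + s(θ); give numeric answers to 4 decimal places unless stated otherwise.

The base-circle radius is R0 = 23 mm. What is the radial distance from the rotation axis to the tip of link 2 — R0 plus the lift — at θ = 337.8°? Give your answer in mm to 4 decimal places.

seg 1 [0°–144.2°] dwell: s stays 0.0000
seg 2 [144.2°–177.6°] simple-harmonic, h=28: full span → s += 28 → s = 28.0000
seg 3 [177.6°–225.9°] dwell: s stays 28.0000
seg 4 [225.9°–253.6°] simple-harmonic, h=-6: full span → s += -6 → s = 22.0000
seg 5 [253.6°–305.8°] dwell: s stays 22.0000
seg 6 [305.8°–360°] uniform, h=-22: θ=337.8° here. β=32, B=54.2. -22·32/54.2 = -12.9889 → s = 9.0111
R = R0 + s = 23 + 9.0111 = 32.0111

32.0111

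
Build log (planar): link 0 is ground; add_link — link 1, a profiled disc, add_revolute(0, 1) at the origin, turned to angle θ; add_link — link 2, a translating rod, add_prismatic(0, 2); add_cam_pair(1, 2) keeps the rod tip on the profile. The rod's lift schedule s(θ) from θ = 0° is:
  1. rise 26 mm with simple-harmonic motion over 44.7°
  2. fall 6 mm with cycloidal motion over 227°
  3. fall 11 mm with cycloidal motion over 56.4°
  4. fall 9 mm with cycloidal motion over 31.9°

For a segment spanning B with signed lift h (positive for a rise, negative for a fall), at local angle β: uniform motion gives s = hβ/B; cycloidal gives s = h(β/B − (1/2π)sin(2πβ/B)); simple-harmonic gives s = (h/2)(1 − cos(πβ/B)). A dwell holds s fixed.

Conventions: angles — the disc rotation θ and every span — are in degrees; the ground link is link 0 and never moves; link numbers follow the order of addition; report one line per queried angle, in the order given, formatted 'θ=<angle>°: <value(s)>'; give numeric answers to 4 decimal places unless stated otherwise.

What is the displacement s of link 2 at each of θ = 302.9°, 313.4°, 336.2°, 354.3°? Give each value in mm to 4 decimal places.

seg 1 [0°–44.7°] simple-harmonic, h=26: full span → s += 26 → s = 26.0000
seg 2 [44.7°–271.7°] cycloidal, h=-6: full span → s += -6 → s = 20.0000
seg 3 [271.7°–328.1°] cycloidal, h=-11: θ=302.9° here. β=31.2, B=56.4. -11·(0.5532 − sin(2π·0.5532)/(2π)) = -6.6594 → s = 13.3406
seg 3 [271.7°–328.1°] cycloidal, h=-11: θ=313.4° here. β=41.7, B=56.4. -11·(0.7394 − sin(2π·0.7394)/(2π)) = -9.8798 → s = 10.1202
seg 3 [271.7°–328.1°] cycloidal, h=-11: full span → s += -11 → s = 9.0000
seg 4 [328.1°–360°] cycloidal, h=-9: θ=336.2° here. β=8.1, B=31.9. -9·(0.2539 − sin(2π·0.2539)/(2π)) = -0.8533 → s = 8.1467
seg 4 [328.1°–360°] cycloidal, h=-9: θ=354.3° here. β=26.2, B=31.9. -9·(0.8213 − sin(2π·0.8213)/(2π)) = -8.6828 → s = 0.3172

θ=302.9°: 13.3406
θ=313.4°: 10.1202
θ=336.2°: 8.1467
θ=354.3°: 0.3172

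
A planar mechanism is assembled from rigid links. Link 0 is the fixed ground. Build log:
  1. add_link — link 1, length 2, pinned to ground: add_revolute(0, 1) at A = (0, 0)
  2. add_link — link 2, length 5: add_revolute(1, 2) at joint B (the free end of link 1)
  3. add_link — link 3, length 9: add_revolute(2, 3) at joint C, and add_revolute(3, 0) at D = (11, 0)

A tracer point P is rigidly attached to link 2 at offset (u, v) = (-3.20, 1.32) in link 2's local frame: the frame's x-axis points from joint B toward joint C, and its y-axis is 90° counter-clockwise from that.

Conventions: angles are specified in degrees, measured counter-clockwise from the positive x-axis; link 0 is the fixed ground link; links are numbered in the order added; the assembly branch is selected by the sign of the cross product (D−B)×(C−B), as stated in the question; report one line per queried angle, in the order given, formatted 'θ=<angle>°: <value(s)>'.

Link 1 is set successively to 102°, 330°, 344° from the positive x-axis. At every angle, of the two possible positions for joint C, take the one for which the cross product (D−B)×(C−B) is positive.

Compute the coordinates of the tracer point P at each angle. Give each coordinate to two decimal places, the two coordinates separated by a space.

A=(0,0), D=(11.00,0)
θ=102°: B = A + 2.00·(cos102°, sin102°) = (-0.4158, 1.9563)
θ=102°: |BD| = 11.5822
θ=102°: circle(B,5.00) ∩ circle(D,9.00): a=3.3736, h=3.6904
θ=102°:   candidates: C₊=(3.5326,5.0238) cross=42.742; C₋=(2.2860,-2.2509) cross=-42.742
θ=102°:   branch + wants cross > 0 → take C=(3.5326,5.0238) (cross=42.742)
θ=102°: ex = (C−B)/|BC| = (0.7897,0.6135); ey = (-0.6135,0.7897)
θ=102°: P = B + -3.20·ex + 1.32·ey = (-3.7527,1.0355)
θ=330°: B = A + 2.00·(cos330°, sin330°) = (1.7321, -1.0000)
θ=330°: |BD| = 9.3217
θ=330°: circle(B,5.00) ∩ circle(D,9.00): a=1.6571, h=4.7174
θ=330°:   candidates: C₊=(2.8736,3.8680) cross=43.974; C₋=(3.8857,-5.5124) cross=-43.974
θ=330°:   branch + wants cross > 0 → take C=(2.8736,3.8680) (cross=43.974)
θ=330°: ex = (C−B)/|BC| = (0.2283,0.9736); ey = (-0.9736,0.2283)
θ=330°: P = B + -3.20·ex + 1.32·ey = (-0.2837,-3.8141)
θ=344°: B = A + 2.00·(cos344°, sin344°) = (1.9225, -0.5513)
θ=344°: |BD| = 9.0942
θ=344°: circle(B,5.00) ∩ circle(D,9.00): a=1.4682, h=4.7796
θ=344°:   candidates: C₊=(3.0983,4.3085) cross=43.466; C₋=(3.6778,-5.2331) cross=-43.466
θ=344°:   branch + wants cross > 0 → take C=(3.0983,4.3085) (cross=43.466)
θ=344°: ex = (C−B)/|BC| = (0.2352,0.9720); ey = (-0.9720,0.2352)
θ=344°: P = B + -3.20·ex + 1.32·ey = (-0.1130,-3.3511)

θ=102°: -3.75 1.04
θ=330°: -0.28 -3.81
θ=344°: -0.11 -3.35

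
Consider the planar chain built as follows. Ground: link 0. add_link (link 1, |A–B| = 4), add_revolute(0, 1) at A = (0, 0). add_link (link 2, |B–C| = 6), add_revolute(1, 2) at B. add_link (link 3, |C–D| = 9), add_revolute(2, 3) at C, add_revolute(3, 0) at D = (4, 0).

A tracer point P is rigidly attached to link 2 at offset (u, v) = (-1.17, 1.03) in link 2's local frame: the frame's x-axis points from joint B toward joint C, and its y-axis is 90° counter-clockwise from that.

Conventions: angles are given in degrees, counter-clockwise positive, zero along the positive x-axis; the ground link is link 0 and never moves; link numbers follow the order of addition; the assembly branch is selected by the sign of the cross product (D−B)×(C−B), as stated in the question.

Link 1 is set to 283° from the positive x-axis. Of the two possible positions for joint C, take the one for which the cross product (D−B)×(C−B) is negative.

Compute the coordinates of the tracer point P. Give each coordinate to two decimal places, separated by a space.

A=(0,0), D=(4.00,0)
B = A + 4.00·(cos283°, sin283°) = (0.8998, -3.8975)
|BD| = 4.9801
circle(B,6.00) ∩ circle(D,9.00): a=-2.0279, h=5.6469
  candidates: C₊=(-4.7819,-1.9693) cross=28.122; C₋=(4.0567,-8.9998) cross=-28.122
  branch - wants cross < 0 → take C=(4.0567,-8.9998) (cross=-28.122)
ex = (C−B)/|BC| = (0.5262,-0.8504); ey = (0.8504,0.5262)
P = B + -1.17·ex + 1.03·ey = (1.1601,-2.3606)

1.16 -2.36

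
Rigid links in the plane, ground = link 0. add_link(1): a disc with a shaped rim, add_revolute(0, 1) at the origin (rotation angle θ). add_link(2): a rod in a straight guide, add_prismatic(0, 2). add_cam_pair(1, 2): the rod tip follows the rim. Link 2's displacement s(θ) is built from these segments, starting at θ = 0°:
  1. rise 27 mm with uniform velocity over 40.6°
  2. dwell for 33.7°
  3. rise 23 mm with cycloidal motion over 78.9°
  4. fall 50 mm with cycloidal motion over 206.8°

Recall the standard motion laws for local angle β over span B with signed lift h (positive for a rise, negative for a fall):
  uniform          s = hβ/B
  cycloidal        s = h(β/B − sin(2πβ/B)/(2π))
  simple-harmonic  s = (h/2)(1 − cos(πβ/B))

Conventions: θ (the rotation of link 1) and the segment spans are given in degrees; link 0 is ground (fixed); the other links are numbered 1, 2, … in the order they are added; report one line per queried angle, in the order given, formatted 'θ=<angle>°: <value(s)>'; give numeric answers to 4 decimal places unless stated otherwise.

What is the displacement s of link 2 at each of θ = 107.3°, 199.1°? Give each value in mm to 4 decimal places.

segment 1 (0° to 40.6°, uniform, h = 27) is passed completely: s = 0.0000 + (27) = 27.0000
segment 2 (40.6° to 74.3°, dwell): s unchanged at 27.0000
θ = 107.3° falls in segment 3 (74.3° to 153.2°, cycloidal, h = 23): β = 107.3 − 74.3 = 33°, B = 78.9°; Δs = 23·(0.4183 − sin(2π·0.4183)/(2π)) = 7.8211; s = 27.0000 + 7.8211 = 34.8211
segment 3 (74.3° to 153.2°, cycloidal, h = 23) is passed completely: s = 27.0000 + (23) = 50.0000
θ = 199.1° falls in segment 4 (153.2° to 360°, cycloidal, h = -50): β = 199.1 − 153.2 = 45.9°, B = 206.8°; Δs = -50·(0.2220 − sin(2π·0.2220)/(2π)) = -3.2632; s = 50.0000 − 3.2632 = 46.7368

θ=107.3°: 34.8211
θ=199.1°: 46.7368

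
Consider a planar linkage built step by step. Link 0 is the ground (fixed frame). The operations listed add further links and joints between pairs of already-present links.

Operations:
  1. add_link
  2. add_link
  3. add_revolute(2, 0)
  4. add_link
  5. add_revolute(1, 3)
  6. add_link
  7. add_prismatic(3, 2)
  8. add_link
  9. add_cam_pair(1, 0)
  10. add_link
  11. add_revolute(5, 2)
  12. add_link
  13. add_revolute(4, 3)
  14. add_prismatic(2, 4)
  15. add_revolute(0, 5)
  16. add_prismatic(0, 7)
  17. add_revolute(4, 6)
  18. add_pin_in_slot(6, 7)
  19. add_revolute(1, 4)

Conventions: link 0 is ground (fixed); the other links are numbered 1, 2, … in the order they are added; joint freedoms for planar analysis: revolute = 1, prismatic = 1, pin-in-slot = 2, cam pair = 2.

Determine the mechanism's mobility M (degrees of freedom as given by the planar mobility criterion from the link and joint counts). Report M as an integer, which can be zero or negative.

(L,J1,J2)=(1,0,0); link0 fixed
link1: (2,0,0)
link2: (3,0,0)
R 2-0 [J1]: (3,1,0)
link3: (4,1,0)
R 1-3 [J1]: (4,2,0)
link4: (5,2,0)
P 3-2 [J1]: (5,3,0)
link5: (6,3,0)
C 1-0 [J2]: (6,3,1)
link6: (7,3,1)
R 5-2 [J1]: (7,4,1)
link7: (8,4,1)
R 4-3 [J1]: (8,5,1)
P 2-4 [J1]: (8,6,1)
R 0-5 [J1]: (8,7,1)
P 0-7 [J1]: (8,8,1)
R 4-6 [J1]: (8,9,1)
PS 6-7 [J2]: (8,9,2)
R 1-4 [J1]: (8,10,2)
Grübler: 3·7 − 2·10 − 2 = -1

M = -1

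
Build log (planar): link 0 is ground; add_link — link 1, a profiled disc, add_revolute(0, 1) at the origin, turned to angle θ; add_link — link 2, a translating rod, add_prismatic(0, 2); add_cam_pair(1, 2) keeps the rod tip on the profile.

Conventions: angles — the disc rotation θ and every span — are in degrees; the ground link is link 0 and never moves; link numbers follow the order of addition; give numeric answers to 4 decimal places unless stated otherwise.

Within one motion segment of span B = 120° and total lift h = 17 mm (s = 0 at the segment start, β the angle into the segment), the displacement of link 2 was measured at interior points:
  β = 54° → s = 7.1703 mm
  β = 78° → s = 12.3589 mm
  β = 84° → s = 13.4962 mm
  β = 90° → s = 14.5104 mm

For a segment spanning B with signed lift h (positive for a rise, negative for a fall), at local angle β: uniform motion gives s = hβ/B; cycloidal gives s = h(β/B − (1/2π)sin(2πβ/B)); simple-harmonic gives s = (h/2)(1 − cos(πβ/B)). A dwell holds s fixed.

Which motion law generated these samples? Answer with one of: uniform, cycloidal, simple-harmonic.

candidates at β/B = r: uniform s = h·r (linear in β); cycloidal s = h·(r − sin(2πr)/(2π)); simple-harmonic s = (h/2)(1 − cos(πr))
β=54°: printed 7.1703 | uniform 7.6500, cycloidal 6.8139, simple-harmonic 7.1703
β=78°: printed 12.3589 | uniform 11.0500, cycloidal 13.2389, simple-harmonic 12.3589
β=84°: printed 13.4962 | uniform 11.9000, cycloidal 14.4732, simple-harmonic 13.4962
β=90°: printed 14.5104 | uniform 12.7500, cycloidal 15.4556, simple-harmonic 14.5104
only one law matches every sample → simple-harmonic

simple-harmonic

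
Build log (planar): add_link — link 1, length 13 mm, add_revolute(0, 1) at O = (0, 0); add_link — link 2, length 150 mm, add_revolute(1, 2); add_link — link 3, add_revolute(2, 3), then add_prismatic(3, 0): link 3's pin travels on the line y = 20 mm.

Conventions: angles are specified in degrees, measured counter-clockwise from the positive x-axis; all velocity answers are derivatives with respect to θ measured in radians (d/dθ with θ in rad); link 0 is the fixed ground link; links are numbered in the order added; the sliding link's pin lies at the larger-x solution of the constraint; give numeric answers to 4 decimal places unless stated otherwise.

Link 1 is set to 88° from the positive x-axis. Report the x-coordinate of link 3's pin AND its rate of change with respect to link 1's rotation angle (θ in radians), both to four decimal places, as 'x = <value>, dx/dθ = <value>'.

geometry: r = 13 mm, L = 150 mm, e = 20 mm
crank pin P = (r cos θ, r sin θ) = (0.453693, 12.992081)
h = r sin θ − e = 12.992081 − 20 = -7.007919
x = r cos θ + √(L² − h²) = 0.453693 + 149.836207 = 150.289901
dx/dθ = −r sin θ − h·r cos θ/√(L² − h²) (θ in radians; h = -7.007919) = -12.970861

x = 150.2899, dx/dθ = -12.9709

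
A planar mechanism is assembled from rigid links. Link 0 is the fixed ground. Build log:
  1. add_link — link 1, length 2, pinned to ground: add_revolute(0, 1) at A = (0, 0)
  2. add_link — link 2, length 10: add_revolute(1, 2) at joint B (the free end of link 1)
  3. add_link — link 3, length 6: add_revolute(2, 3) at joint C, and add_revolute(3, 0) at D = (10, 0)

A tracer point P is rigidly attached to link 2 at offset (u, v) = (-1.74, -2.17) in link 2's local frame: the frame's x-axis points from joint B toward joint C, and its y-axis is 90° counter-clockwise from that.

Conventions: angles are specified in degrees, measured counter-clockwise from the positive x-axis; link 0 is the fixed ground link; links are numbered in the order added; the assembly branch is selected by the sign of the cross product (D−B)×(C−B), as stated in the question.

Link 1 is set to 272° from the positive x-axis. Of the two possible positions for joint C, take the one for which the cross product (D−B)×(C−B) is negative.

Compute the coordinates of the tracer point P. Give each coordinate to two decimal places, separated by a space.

A=(0,0), D=(10.00,0)
B = A + 2.00·(cos272°, sin272°) = (0.0698, -1.9988)
|BD| = 10.1294
circle(B,10.00) ∩ circle(D,6.00): a=8.2238, h=5.6894
  candidates: C₊=(7.0093,5.2015) cross=57.630; C₋=(9.2546,-5.9535) cross=-57.630
  branch - wants cross < 0 → take C=(9.2546,-5.9535) (cross=-57.630)
ex = (C−B)/|BC| = (0.9185,-0.3955); ey = (0.3955,0.9185)
P = B + -1.74·ex + -2.17·ey = (-2.3865,-3.3038)

-2.39 -3.30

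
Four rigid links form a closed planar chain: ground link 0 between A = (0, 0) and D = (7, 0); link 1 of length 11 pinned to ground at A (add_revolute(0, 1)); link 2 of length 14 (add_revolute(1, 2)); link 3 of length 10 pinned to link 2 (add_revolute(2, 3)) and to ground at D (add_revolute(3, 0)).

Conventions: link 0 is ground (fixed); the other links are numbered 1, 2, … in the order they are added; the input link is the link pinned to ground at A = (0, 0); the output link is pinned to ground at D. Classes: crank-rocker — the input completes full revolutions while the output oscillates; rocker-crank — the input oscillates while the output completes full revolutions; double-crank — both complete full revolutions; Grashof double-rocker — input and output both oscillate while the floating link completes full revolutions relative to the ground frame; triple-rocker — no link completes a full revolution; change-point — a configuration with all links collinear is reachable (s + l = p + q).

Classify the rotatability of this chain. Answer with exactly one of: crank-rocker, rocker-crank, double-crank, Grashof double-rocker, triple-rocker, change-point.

lengths: ground=7, input=11, coupler=14, output=10
sorted: s=7 (shortest), l=14 (longest), p+q=21
s + l = 21 vs p + q = 21
s + l = p + q → change-point (collinear configuration reachable)

change-point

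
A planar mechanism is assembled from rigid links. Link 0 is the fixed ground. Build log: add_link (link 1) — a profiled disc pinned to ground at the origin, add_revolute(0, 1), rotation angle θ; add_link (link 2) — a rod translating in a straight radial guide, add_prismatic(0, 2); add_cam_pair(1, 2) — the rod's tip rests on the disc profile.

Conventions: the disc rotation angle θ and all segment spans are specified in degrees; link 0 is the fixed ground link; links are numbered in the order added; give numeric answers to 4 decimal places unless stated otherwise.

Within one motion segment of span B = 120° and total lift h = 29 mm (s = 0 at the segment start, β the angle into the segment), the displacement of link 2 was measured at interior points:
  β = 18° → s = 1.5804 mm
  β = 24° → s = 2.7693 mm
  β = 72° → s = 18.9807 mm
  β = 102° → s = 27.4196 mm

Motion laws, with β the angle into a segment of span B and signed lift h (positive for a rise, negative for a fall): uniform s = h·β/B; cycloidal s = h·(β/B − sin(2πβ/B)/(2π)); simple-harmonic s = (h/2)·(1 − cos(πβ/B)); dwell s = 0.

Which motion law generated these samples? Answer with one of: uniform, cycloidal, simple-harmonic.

candidates at β/B = r: uniform s = h·r (linear in β); cycloidal s = h·(r − sin(2πr)/(2π)); simple-harmonic s = (h/2)(1 − cos(πr))
β=18°: printed 1.5804 | uniform 4.3500, cycloidal 0.6160, simple-harmonic 1.5804
β=24°: printed 2.7693 | uniform 5.8000, cycloidal 1.4104, simple-harmonic 2.7693
β=72°: printed 18.9807 | uniform 17.4000, cycloidal 20.1129, simple-harmonic 18.9807
β=102°: printed 27.4196 | uniform 24.6500, cycloidal 28.3840, simple-harmonic 27.4196
only one law matches every sample → simple-harmonic

simple-harmonic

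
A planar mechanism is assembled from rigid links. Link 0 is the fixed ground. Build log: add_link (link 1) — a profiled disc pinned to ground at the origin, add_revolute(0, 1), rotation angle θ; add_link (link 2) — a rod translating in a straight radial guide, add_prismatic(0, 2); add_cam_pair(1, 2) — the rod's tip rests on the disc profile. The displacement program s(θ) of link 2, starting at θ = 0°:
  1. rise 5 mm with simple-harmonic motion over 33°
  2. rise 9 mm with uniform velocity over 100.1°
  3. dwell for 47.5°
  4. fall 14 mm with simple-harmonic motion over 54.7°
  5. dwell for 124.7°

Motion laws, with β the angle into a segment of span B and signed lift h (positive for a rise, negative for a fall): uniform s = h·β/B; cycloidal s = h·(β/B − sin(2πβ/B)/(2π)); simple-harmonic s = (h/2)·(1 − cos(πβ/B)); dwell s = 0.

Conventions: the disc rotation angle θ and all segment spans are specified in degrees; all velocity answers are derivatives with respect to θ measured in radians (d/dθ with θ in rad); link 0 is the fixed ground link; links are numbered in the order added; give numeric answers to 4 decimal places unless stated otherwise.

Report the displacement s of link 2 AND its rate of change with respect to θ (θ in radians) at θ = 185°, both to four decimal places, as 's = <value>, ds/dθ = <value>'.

seg 1 [0°–33°] simple-harmonic, h=5: full span → s += 5 → s = 5.0000
seg 2 [33°–133.1°] uniform, h=9: full span → s += 9 → s = 14.0000
seg 3 [133.1°–180.6°] dwell: s stays 14.0000
seg 4 [180.6°–235.3°] simple-harmonic, h=-14: θ=185° here. β=4.4, B=54.7. -14/2·(1 − cos(π·0.0804)) = -0.2223 → s = 13.7777
velocity in seg [180.6°–235.3°] (simple-harmonic), θ in radians: β = 4.4° = 0.0768 rad, B = 54.7° = 0.9547 rad; ds/dθ = (πh/(2B)) sin(πβ/B) = (π·(-14)/(2·0.9547)) sin(π·0.0804) = -5.759254 mm/rad

s = 13.7777, ds/dθ = -5.7593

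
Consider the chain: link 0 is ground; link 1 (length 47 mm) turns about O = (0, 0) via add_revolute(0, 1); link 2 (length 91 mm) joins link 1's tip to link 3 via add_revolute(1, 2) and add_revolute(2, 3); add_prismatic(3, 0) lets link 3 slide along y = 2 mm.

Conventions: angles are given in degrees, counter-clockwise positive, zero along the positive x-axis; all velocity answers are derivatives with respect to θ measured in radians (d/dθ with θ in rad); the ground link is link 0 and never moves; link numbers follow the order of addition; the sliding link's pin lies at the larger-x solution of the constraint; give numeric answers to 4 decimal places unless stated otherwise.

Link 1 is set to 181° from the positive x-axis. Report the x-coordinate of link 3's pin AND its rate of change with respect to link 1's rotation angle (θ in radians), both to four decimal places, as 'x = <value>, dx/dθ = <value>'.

geometry: r = 47 mm, L = 91 mm, e = 2 mm
crank pin P = (r cos θ, r sin θ) = (-46.992842, -0.820263)
h = r sin θ − e = -0.820263 − 2 = -2.820263
x = r cos θ + √(L² − h²) = -46.992842 + 90.956287 = 43.963445
dx/dθ = −r sin θ − h·r cos θ/√(L² − h²) (θ in radians; h = -2.820263) = -0.636834

x = 43.9634, dx/dθ = -0.6368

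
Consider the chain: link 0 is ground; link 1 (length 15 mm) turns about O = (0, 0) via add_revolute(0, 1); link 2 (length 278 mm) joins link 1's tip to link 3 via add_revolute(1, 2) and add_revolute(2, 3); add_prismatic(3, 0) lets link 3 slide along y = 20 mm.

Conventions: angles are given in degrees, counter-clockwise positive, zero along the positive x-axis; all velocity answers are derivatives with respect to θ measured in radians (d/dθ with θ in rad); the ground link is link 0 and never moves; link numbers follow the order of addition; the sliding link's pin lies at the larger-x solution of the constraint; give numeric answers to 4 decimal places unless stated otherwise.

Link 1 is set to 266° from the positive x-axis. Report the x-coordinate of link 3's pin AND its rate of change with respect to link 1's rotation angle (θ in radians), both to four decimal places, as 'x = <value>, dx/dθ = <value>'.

geometry: r = 15 mm, L = 278 mm, e = 20 mm
crank pin P = (r cos θ, r sin θ) = (-1.046347, -14.963461)
h = r sin θ − e = -14.963461 − 20 = -34.963461
x = r cos θ + √(L² − h²) = -1.046347 + 275.792597 = 274.746250
dx/dθ = −r sin θ − h·r cos θ/√(L² − h²) (θ in radians; h = -34.963461) = 14.830811

x = 274.7462, dx/dθ = 14.8308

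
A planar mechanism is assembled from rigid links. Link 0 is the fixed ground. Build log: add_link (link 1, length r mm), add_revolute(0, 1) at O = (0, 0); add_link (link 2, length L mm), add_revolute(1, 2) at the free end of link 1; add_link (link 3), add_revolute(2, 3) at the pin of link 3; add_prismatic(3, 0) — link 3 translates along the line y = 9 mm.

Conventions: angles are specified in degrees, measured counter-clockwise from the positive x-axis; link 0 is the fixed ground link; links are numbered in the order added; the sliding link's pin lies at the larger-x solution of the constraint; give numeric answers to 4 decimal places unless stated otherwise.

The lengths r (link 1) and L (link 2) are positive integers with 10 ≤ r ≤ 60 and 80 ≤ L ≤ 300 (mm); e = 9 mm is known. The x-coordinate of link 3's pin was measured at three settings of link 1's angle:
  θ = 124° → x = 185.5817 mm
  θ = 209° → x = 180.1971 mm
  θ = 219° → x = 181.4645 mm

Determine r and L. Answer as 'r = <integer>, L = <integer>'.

constraint per measurement: (x − r cos θ)² + (r sin θ − e)² = L²
subtracting the θ₁ and θ₂ equations cancels the r² and L² terms:
r = (x₁² − x₂²) / (2[(x₁cos θ₁ + e sin θ₁) − (x₂cos θ₂ + e sin θ₂)]) = 15.0000 → r = 15
L² = (x₁ − r cos θ₁)² + (r sin θ₁ − e)² = 37636.0063 → L = 194.0000 → L = 194
check at θ₃=219°: x = 181.4645 (printed 181.4645) ✓

r = 15, L = 194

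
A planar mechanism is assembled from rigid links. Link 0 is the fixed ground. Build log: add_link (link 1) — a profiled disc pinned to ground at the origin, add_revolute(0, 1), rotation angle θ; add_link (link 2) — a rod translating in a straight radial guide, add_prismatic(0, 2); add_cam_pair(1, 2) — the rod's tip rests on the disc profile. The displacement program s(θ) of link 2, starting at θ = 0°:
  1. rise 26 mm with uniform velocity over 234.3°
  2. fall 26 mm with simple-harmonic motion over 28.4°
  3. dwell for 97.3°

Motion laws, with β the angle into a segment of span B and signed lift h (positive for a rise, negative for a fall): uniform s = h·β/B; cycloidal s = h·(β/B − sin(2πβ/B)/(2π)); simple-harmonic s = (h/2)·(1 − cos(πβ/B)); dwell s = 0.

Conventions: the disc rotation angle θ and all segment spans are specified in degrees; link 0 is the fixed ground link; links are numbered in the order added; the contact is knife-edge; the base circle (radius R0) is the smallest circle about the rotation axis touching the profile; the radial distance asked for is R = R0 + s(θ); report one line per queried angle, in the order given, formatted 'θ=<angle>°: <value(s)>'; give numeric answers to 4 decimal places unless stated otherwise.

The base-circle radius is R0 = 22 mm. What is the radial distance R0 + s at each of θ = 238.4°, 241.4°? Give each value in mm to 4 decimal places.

seg 1 [0°–234.3°] uniform, h=26: full span → s += 26 → s = 26.0000
seg 2 [234.3°–262.7°] simple-harmonic, h=-26: θ=238.4° here. β=4.1, B=28.4. -26/2·(1 − cos(π·0.1444)) = -1.3143 → s = 24.6857
seg 2 [234.3°–262.7°] simple-harmonic, h=-26: θ=241.4° here. β=7.1, B=28.4. -26/2·(1 − cos(π·0.2500)) = -3.8076 → s = 22.1924
θ=238.4°: R = R0 + s = 22 + 24.6857 = 46.6857
θ=241.4°: R = R0 + s = 22 + 22.1924 = 44.1924

θ=238.4°: 46.6857
θ=241.4°: 44.1924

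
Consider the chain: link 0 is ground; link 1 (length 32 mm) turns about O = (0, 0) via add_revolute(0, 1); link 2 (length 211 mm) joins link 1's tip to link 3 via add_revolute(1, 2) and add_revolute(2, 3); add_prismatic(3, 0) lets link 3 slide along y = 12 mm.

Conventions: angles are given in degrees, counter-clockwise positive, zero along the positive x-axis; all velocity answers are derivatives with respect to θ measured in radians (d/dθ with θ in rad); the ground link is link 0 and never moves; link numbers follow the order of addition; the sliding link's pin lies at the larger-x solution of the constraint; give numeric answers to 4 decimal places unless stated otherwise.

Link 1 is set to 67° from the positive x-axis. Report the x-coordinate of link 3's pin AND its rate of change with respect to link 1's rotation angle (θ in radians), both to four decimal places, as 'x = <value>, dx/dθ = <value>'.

geometry: r = 32 mm, L = 211 mm, e = 12 mm
crank pin P = (r cos θ, r sin θ) = (12.503396, 29.456155)
h = r sin θ − e = 29.456155 − 12 = 17.456155
x = r cos θ + √(L² − h²) = 12.503396 + 210.276681 = 222.780077
dx/dθ = −r sin θ − h·r cos θ/√(L² − h²) (θ in radians; h = 17.456155) = -30.494127

x = 222.7801, dx/dθ = -30.4941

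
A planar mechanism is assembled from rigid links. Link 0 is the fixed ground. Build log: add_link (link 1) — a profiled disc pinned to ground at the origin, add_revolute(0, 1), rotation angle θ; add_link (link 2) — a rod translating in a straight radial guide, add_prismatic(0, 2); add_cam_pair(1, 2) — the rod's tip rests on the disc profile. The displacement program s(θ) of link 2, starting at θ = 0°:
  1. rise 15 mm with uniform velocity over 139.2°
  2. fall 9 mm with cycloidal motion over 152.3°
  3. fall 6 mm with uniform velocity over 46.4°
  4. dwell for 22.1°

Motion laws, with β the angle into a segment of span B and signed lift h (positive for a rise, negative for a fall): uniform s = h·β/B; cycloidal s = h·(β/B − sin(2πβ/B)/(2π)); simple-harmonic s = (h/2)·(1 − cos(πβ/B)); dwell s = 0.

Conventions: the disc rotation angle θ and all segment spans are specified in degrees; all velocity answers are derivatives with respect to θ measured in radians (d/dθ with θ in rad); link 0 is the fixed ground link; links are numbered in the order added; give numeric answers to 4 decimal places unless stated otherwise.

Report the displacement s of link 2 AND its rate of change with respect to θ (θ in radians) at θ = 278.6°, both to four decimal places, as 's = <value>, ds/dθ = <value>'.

seg 1 [0°–139.2°] uniform, h=15: full span → s += 15 → s = 15.0000
seg 2 [139.2°–291.5°] cycloidal, h=-9: θ=278.6° here. β=139.4, B=152.3. -9·(0.9153 − sin(2π·0.9153)/(2π)) = -8.9645 → s = 6.0355
velocity in seg [139.2°–291.5°] (cycloidal), θ in radians: β = 139.4° = 2.4330 rad, B = 152.3° = 2.6581 rad; ds/dθ = (h/B)(1 − cos(2πβ/B)) = ((-9)/2.6581)(1 − cos(2π·0.9153)) = -0.468274 mm/rad

s = 6.0355, ds/dθ = -0.4683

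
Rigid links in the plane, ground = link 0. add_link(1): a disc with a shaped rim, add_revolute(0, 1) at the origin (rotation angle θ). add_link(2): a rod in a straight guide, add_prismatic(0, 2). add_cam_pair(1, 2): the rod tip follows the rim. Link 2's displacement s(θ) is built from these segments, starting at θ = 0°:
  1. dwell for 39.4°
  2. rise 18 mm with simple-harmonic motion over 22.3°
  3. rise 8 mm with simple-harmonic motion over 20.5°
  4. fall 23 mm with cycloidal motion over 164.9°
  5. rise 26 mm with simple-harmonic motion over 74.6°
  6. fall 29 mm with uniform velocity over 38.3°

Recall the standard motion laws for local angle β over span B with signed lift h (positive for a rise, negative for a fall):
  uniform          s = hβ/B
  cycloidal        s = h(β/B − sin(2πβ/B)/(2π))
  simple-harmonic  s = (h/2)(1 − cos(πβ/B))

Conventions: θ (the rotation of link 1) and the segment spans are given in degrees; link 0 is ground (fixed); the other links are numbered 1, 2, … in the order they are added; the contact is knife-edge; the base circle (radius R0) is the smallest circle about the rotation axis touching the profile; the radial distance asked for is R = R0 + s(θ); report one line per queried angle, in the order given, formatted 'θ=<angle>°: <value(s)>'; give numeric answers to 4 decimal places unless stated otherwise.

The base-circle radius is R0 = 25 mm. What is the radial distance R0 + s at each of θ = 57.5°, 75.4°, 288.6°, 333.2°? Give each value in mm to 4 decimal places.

segment 1 (0° to 39.4°, dwell): s unchanged at 0.0000
θ = 57.5° falls in segment 2 (39.4° to 61.7°, simple-harmonic, h = 18): β = 57.5 − 39.4 = 18.1°, B = 22.3°; Δs = 18/2·(1 − cos(π·0.8117)) = 16.4700; s = 0.0000 + 16.4700 = 16.4700
segment 2 (39.4° to 61.7°, simple-harmonic, h = 18) is passed completely: s = 0.0000 + (18) = 18.0000
θ = 75.4° falls in segment 3 (61.7° to 82.2°, simple-harmonic, h = 8): β = 75.4 − 61.7 = 13.7°, B = 20.5°; Δs = 8/2·(1 − cos(π·0.6683)) = 6.0177; s = 18.0000 + 6.0177 = 24.0177
segment 3 (61.7° to 82.2°, simple-harmonic, h = 8) is passed completely: s = 18.0000 + (8) = 26.0000
segment 4 (82.2° to 247.1°, cycloidal, h = -23) is passed completely: s = 26.0000 + (-23) = 3.0000
θ = 288.6° falls in segment 5 (247.1° to 321.7°, simple-harmonic, h = 26): β = 288.6 − 247.1 = 41.5°, B = 74.6°; Δs = 26/2·(1 − cos(π·0.5563)) = 15.2874; s = 3.0000 + 15.2874 = 18.2874
segment 5 (247.1° to 321.7°, simple-harmonic, h = 26) is passed completely: s = 3.0000 + (26) = 29.0000
θ = 333.2° falls in segment 6 (321.7° to 360°, uniform, h = -29): β = 333.2 − 321.7 = 11.5°, B = 38.3°; Δs = -29·11.5/38.3 = -8.7076; s = 29.0000 − 8.7076 = 20.2924
θ=57.5°: R = R0 + s = 25 + 16.4700 = 41.4700
θ=75.4°: R = R0 + s = 25 + 24.0177 = 49.0177
θ=288.6°: R = R0 + s = 25 + 18.2874 = 43.2874
θ=333.2°: R = R0 + s = 25 + 20.2924 = 45.2924

θ=57.5°: 41.4700
θ=75.4°: 49.0177
θ=288.6°: 43.2874
θ=333.2°: 45.2924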